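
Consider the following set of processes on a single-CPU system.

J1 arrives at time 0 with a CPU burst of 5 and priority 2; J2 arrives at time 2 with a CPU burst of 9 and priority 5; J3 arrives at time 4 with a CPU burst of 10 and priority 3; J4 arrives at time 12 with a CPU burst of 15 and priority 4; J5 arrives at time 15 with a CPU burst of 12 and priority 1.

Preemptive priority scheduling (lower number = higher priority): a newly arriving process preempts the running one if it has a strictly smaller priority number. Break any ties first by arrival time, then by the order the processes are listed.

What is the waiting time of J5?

Schedule: | J1 0-5 | J3 5-15 | J5 15-27 | J4 27-42 | J2 42-51 |
Completion: J1=5  J2=51  J3=15  J4=42  J5=27
Waiting(J5) = turnaround − burst = 12 − 12 = 0

0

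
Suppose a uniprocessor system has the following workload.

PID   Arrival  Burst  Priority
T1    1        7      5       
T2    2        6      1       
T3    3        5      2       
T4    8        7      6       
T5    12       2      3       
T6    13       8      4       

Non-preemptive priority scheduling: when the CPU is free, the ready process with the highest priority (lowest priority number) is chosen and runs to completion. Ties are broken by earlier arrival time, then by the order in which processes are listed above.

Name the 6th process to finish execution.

Timeline: | idle 0-1 | T1 1-8 | T2 8-14 | T3 14-19 | T5 19-21 | T6 21-29 | T4 29-36 |
Completion: T1=8  T2=14  T3=19  T4=36  T5=21  T6=29
Finish order: T1 → T2 → T3 → T5 → T6 → T4

T4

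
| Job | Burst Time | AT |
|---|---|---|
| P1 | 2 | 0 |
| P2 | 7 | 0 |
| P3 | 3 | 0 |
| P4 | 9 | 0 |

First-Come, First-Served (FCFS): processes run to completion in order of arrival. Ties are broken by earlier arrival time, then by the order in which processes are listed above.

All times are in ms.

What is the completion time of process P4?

Timeline: | P1 0-2 | P2 2-9 | P3 9-12 | P4 12-21 |
Completion: P1=2  P2=9  P3=12  P4=21
Turnaround (C−A): P1=2  P2=9  P3=12  P4=21

21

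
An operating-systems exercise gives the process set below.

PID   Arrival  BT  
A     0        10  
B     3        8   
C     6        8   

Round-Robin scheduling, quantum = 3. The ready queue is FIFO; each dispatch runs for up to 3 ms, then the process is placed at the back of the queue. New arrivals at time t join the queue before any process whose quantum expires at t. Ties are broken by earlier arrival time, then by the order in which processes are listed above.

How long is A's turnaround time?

24

Schedule: | A 0-3 | B 3-6 | A 6-9 | C 9-12 | B 12-15 | A 15-18 | C 18-21 | B 21-23 | A 23-24 | C 24-26 |
Completion: A=24  B=23  C=26
Turnaround (C−A): A=24  B=20  C=20
Turnaround(A) = completion − arrival = 24 − 0 = 24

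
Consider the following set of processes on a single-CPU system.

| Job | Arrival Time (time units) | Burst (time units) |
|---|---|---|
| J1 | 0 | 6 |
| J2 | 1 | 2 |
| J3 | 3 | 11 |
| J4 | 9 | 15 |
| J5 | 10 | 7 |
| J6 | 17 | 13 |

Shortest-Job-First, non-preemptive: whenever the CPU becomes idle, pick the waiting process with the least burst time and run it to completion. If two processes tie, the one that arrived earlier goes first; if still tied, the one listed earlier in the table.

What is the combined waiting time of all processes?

58

Timeline: | J1 0-6 | J2 6-8 | J3 8-19 | J5 19-26 | J6 26-39 | J4 39-54 |
Completion: J1=6  J2=8  J3=19  J4=54  J5=26  J6=39
Waiting = turnaround − burst: J1=0, J2=5, J3=5, J4=30, J5=9, J6=9
Total waiting = 0 + 5 + 5 + 30 + 9 + 9 = 58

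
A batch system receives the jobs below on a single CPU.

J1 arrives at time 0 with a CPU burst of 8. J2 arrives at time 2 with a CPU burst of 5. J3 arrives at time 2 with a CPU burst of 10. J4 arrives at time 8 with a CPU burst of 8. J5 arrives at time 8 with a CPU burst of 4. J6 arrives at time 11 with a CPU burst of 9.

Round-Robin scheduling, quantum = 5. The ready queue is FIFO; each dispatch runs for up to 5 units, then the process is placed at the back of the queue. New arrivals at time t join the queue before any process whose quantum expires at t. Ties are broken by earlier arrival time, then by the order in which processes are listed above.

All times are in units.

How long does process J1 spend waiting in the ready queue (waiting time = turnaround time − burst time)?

10

Schedule: | J1 0-5 | J2 5-10 | J3 10-15 | J1 15-18 | J4 18-23 | J5 23-27 | J6 27-32 | J3 32-37 | J4 37-40 | J6 40-44 |
Completion: J1=18  J2=10  J3=37  J4=40  J5=27  J6=44
Waiting(J1) = turnaround − burst = 18 − 8 = 10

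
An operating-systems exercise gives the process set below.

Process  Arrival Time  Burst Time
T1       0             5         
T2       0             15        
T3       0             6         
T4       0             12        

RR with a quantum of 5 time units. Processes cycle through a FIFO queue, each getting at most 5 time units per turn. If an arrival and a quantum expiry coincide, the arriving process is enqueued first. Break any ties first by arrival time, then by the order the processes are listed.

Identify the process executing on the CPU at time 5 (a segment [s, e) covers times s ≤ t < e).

Timeline: | T1 0-5 | T2 5-10 | T3 10-15 | T4 15-20 | T2 20-25 | T3 25-26 | T4 26-31 | T2 31-36 | T4 36-38 |
Completion: T1=5  T2=36  T3=26  T4=38

T2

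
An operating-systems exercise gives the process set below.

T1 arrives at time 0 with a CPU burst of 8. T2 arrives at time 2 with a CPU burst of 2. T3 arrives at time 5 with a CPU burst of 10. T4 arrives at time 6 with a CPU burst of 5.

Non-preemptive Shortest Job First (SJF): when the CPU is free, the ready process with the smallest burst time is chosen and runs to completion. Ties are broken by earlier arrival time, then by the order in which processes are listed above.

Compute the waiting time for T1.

Gantt: | T1 0-8 | T2 8-10 | T4 10-15 | T3 15-25 |
Completion: T1=8  T2=10  T3=25  T4=15
Turnaround (C−A): T1=8  T2=8  T3=20  T4=9
Waiting(T1) = turnaround − burst = 8 − 8 = 0

0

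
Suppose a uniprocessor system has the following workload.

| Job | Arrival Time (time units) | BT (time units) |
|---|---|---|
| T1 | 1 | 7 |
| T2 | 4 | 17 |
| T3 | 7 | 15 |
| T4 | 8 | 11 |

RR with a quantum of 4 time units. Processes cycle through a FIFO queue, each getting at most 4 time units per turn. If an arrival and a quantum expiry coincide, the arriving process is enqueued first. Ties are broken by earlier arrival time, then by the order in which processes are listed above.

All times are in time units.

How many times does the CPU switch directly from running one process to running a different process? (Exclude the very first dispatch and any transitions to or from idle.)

Schedule: | idle 0-1 | T1 1-5 | T2 5-9 | T1 9-12 | T3 12-16 | T4 16-20 | T2 20-24 | T3 24-28 | T4 28-32 | T2 32-36 | T3 36-40 | T4 40-43 | T2 43-47 | T3 47-50 | T2 50-51 |
Completion: T1=12  T2=51  T3=50  T4=43

13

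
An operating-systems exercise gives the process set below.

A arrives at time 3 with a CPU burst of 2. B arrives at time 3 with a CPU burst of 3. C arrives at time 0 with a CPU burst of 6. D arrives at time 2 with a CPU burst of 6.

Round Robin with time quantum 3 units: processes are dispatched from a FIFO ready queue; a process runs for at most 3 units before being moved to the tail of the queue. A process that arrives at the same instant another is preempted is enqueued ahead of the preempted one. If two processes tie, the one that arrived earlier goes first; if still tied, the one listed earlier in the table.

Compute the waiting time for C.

Schedule: | C 0-3 | D 3-6 | A 6-8 | B 8-11 | C 11-14 | D 14-17 |
Completion: A=8  B=11  C=14  D=17
Turnaround (C−A): A=5  B=8  C=14  D=15
Waiting(C) = turnaround − burst = 14 − 6 = 8

8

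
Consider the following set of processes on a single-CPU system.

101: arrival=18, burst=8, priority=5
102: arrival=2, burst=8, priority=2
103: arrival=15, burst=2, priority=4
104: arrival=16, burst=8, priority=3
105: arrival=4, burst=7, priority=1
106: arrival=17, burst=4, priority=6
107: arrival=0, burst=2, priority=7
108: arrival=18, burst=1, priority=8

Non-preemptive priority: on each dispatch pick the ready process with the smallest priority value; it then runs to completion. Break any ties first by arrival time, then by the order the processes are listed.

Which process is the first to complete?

Schedule: | 107 0-2 | 102 2-10 | 105 10-17 | 104 17-25 | 103 25-27 | 101 27-35 | 106 35-39 | 108 39-40 |
Completion: 101=35  102=10  103=27  104=25  105=17  106=39  107=2  108=40
Turnaround (C−A): 101=17  102=8  103=12  104=9  105=13  106=22  107=2  108=22
Finish order: 107 → 102 → 105 → 104 → 103 → 101 → 106 → 108

107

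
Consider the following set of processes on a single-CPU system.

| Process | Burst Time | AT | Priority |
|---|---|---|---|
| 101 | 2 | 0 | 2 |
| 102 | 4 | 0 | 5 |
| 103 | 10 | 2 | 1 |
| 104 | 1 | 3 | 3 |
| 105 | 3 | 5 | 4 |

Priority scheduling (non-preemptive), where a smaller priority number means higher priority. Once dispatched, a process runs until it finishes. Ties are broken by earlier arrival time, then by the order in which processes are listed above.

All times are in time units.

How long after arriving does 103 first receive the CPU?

Timeline: | 101 0-2 | 103 2-12 | 104 12-13 | 105 13-16 | 102 16-20 |
Completion: 101=2  102=20  103=12  104=13  105=16
Turnaround (C−A): 101=2  102=20  103=10  104=10  105=11
Response(103) = first start − arrival = 2 − 2 = 0

0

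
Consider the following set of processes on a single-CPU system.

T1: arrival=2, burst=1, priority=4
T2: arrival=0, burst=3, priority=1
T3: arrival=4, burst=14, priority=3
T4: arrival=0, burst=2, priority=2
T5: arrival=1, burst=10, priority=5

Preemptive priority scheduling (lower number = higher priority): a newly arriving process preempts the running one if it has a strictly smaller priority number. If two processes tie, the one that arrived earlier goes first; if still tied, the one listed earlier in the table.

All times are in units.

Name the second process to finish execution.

T4

Gantt: | T2 0-3 | T4 3-5 | T3 5-19 | T1 19-20 | T5 20-30 |
Completion: T1=20  T2=3  T3=19  T4=5  T5=30
Turnaround (C−A): T1=18  T2=3  T3=15  T4=5  T5=29
Finish order: T2 → T4 → T3 → T1 → T5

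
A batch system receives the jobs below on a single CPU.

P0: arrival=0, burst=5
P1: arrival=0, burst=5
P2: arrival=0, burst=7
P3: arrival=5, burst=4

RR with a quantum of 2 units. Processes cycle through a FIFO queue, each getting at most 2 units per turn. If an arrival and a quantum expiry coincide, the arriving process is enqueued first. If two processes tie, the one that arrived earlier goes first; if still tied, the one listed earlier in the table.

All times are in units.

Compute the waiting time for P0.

Gantt: | P0 0-2 | P1 2-4 | P2 4-6 | P0 6-8 | P1 8-10 | P3 10-12 | P2 12-14 | P0 14-15 | P1 15-16 | P3 16-18 | P2 18-21 |
Completion: P0=15  P1=16  P2=21  P3=18
Turnaround (C−A): P0=15  P1=16  P2=21  P3=13
Waiting(P0) = turnaround − burst = 15 − 5 = 10

10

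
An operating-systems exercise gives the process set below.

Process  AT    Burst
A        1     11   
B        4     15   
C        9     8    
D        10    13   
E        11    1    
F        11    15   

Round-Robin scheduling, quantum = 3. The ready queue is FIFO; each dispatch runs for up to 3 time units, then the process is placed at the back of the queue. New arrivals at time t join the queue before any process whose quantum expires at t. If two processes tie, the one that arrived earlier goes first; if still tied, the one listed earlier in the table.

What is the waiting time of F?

Timeline: | idle 0-1 | A 1-4 | B 4-7 | A 7-10 | B 10-13 | C 13-16 | D 16-19 | A 19-22 | E 22-23 | F 23-26 | B 26-29 | C 29-32 | D 32-35 | A 35-37 | F 37-40 | B 40-43 | C 43-45 | D 45-48 | F 48-51 | B 51-54 | D 54-57 | F 57-60 | D 60-61 | F 61-64 |
Completion: A=37  B=54  C=45  D=61  E=23  F=64
Turnaround (C−A): A=36  B=50  C=36  D=51  E=12  F=53
Waiting(F) = turnaround − burst = 53 − 15 = 38

38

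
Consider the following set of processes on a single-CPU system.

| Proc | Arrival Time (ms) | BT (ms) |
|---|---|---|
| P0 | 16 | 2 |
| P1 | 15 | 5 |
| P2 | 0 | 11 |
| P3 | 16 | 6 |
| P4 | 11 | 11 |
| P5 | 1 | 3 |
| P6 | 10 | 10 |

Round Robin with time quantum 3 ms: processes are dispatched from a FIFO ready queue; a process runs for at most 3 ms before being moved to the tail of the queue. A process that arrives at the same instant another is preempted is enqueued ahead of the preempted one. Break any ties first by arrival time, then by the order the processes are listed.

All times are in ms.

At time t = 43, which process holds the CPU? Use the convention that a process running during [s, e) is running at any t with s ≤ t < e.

Timeline: | P2 0-3 | P5 3-6 | P2 6-12 | P6 12-15 | P4 15-18 | P2 18-20 | P1 20-23 | P6 23-26 | P0 26-28 | P3 28-31 | P4 31-34 | P1 34-36 | P6 36-39 | P3 39-42 | P4 42-45 | P6 45-46 | P4 46-48 |
Completion: P0=28  P1=36  P2=20  P3=42  P4=48  P5=6  P6=46
Turnaround (C−A): P0=12  P1=21  P2=20  P3=26  P4=37  P5=5  P6=36

P4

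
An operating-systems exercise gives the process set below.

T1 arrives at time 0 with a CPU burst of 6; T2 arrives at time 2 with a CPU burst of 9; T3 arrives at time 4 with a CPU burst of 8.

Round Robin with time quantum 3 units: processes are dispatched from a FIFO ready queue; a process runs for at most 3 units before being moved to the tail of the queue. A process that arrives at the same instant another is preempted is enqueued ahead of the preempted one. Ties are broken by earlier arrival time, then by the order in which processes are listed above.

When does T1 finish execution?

Schedule: | T1 0-3 | T2 3-6 | T1 6-9 | T3 9-12 | T2 12-15 | T3 15-18 | T2 18-21 | T3 21-23 |
Completion: T1=9  T2=21  T3=23
Turnaround (C−A): T1=9  T2=19  T3=19

9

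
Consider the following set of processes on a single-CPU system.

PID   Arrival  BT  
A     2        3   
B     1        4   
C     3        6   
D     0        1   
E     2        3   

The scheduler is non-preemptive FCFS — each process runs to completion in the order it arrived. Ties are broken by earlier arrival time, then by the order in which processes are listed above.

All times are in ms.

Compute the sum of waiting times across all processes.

Timeline: | D 0-1 | B 1-5 | A 5-8 | E 8-11 | C 11-17 |
Completion: A=8  B=5  C=17  D=1  E=11
Turnaround (C−A): A=6  B=4  C=14  D=1  E=9
Waiting = turnaround − burst: A=3, B=0, C=8, D=0, E=6
Total waiting = 3 + 0 + 8 + 0 + 6 = 17

17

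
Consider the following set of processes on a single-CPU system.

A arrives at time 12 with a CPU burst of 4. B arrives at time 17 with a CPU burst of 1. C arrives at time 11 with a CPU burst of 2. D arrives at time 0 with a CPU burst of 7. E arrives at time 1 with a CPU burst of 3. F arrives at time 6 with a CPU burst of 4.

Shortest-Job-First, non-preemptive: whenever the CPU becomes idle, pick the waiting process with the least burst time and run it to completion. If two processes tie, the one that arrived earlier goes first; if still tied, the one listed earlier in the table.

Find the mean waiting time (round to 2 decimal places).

Schedule: | D 0-7 | E 7-10 | F 10-14 | C 14-16 | A 16-20 | B 20-21 |
Completion: A=20  B=21  C=16  D=7  E=10  F=14
Waiting times: A=4, B=3, C=3, D=0, E=6, F=4
Average waiting = (4+3+3+0+6+4) / 6 = 20/6 = 3.33

3.33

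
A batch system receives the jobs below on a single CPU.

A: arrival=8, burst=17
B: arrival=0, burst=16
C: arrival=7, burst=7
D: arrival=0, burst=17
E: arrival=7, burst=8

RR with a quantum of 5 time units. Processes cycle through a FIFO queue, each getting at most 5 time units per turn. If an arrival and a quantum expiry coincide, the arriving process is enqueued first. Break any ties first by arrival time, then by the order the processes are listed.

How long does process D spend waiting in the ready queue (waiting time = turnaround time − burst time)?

46

Timeline: | B 0-5 | D 5-10 | B 10-15 | C 15-20 | E 20-25 | A 25-30 | D 30-35 | B 35-40 | C 40-42 | E 42-45 | A 45-50 | D 50-55 | B 55-56 | A 56-61 | D 61-63 | A 63-65 |
Completion: A=65  B=56  C=42  D=63  E=45
Waiting(D) = turnaround − burst = 63 − 17 = 46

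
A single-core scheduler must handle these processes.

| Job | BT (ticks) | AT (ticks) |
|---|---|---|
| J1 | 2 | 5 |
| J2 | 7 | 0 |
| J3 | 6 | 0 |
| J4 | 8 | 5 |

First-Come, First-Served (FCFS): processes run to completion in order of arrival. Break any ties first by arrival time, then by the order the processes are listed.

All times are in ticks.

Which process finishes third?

J1

Schedule: | J2 0-7 | J3 7-13 | J1 13-15 | J4 15-23 |
Completion: J1=15  J2=7  J3=13  J4=23
Finish order: J2 → J3 → J1 → J4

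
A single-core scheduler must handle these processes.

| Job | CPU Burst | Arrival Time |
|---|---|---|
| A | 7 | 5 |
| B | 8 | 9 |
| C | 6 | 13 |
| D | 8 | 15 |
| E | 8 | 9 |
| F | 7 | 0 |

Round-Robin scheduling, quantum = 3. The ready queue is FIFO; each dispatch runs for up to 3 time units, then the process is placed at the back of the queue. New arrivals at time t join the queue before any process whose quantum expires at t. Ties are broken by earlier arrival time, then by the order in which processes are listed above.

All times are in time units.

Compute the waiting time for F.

3

Timeline: | F 0-6 | A 6-9 | F 9-10 | B 10-13 | E 13-16 | A 16-19 | C 19-22 | B 22-25 | D 25-28 | E 28-31 | A 31-32 | C 32-35 | B 35-37 | D 37-40 | E 40-42 | D 42-44 |
Completion: A=32  B=37  C=35  D=44  E=42  F=10
Waiting(F) = turnaround − burst = 10 − 7 = 3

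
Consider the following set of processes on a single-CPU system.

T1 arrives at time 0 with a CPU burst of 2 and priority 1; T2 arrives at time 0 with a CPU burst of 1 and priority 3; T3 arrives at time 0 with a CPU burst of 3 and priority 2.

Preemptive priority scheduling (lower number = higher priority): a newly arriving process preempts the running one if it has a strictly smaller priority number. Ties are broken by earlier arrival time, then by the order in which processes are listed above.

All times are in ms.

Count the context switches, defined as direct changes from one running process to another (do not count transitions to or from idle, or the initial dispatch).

Schedule: | T1 0-2 | T3 2-5 | T2 5-6 |
Completion: T1=2  T2=6  T3=5

2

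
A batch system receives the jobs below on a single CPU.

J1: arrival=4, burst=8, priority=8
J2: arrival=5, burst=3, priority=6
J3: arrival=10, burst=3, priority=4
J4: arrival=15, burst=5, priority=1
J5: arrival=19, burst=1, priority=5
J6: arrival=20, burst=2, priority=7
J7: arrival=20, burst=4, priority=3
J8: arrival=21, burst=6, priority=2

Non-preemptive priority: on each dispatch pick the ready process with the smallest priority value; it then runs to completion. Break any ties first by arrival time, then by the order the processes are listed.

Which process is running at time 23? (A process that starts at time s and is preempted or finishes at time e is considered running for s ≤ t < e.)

Schedule: | idle 0-4 | J1 4-12 | J3 12-15 | J4 15-20 | J7 20-24 | J8 24-30 | J5 30-31 | J2 31-34 | J6 34-36 |
Completion: J1=12  J2=34  J3=15  J4=20  J5=31  J6=36  J7=24  J8=30
Turnaround (C−A): J1=8  J2=29  J3=5  J4=5  J5=12  J6=16  J7=4  J8=9

J7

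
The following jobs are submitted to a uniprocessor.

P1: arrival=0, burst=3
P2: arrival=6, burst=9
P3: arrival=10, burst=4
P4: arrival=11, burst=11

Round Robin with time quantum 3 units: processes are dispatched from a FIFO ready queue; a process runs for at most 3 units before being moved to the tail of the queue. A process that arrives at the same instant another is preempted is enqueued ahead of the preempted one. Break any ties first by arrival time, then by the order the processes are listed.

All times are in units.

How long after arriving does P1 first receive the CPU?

Timeline: | P1 0-3 | idle 3-6 | P2 6-12 | P3 12-15 | P4 15-18 | P2 18-21 | P3 21-22 | P4 22-30 |
Completion: P1=3  P2=21  P3=22  P4=30
Response(P1) = first start − arrival = 0 − 0 = 0

0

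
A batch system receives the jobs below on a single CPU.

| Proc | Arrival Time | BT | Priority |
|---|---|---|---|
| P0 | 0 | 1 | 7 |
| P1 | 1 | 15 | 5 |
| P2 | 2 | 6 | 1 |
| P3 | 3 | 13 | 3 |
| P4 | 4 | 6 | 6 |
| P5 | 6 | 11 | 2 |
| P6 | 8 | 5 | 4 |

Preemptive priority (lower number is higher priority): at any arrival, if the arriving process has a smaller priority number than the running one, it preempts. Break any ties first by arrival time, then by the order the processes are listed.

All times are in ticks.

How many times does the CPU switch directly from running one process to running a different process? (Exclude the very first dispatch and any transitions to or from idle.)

7

Schedule: | P0 0-1 | P1 1-2 | P2 2-8 | P5 8-19 | P3 19-32 | P6 32-37 | P1 37-51 | P4 51-57 |
Completion: P0=1  P1=51  P2=8  P3=32  P4=57  P5=19  P6=37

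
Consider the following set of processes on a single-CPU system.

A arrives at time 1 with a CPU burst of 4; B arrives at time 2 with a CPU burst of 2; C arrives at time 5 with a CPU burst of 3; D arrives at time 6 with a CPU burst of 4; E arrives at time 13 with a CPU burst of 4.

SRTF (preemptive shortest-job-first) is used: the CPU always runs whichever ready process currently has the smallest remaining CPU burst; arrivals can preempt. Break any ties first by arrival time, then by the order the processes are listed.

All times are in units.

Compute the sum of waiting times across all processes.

9

Gantt: | idle 0-1 | A 1-2 | B 2-4 | A 4-7 | C 7-10 | D 10-14 | E 14-18 |
Completion: A=7  B=4  C=10  D=14  E=18
Turnaround (C−A): A=6  B=2  C=5  D=8  E=5
Waiting = turnaround − burst: A=2, B=0, C=2, D=4, E=1
Total waiting = 2 + 0 + 2 + 4 + 1 = 9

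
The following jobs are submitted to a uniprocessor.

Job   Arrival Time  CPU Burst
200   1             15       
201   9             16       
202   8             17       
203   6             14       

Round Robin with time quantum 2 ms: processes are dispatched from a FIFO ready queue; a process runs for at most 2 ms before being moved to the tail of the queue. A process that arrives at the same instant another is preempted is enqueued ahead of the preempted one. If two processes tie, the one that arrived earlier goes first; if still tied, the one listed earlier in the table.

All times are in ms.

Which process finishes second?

Timeline: | idle 0-1 | 200 1-7 | 203 7-9 | 200 9-11 | 202 11-13 | 201 13-15 | 203 15-17 | 200 17-19 | 202 19-21 | 201 21-23 | 203 23-25 | 200 25-27 | 202 27-29 | 201 29-31 | 203 31-33 | 200 33-35 | 202 35-37 | 201 37-39 | 203 39-41 | 200 41-42 | 202 42-44 | 201 44-46 | 203 46-48 | 202 48-50 | 201 50-52 | 203 52-54 | 202 54-56 | 201 56-58 | 202 58-60 | 201 60-62 | 202 62-63 |
Completion: 200=42  201=62  202=63  203=54
Finish order: 200 → 203 → 201 → 202

203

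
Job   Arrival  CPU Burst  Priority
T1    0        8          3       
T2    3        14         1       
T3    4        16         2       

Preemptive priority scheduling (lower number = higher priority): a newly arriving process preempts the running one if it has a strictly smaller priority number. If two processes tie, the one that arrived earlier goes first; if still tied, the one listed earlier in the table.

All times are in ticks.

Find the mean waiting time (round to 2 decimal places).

14.33

Timeline: | T1 0-3 | T2 3-17 | T3 17-33 | T1 33-38 |
Completion: T1=38  T2=17  T3=33
Turnaround (C−A): T1=38  T2=14  T3=29
Waiting times: T1=30, T2=0, T3=13
Average waiting = (30+0+13) / 3 = 43/3 = 14.33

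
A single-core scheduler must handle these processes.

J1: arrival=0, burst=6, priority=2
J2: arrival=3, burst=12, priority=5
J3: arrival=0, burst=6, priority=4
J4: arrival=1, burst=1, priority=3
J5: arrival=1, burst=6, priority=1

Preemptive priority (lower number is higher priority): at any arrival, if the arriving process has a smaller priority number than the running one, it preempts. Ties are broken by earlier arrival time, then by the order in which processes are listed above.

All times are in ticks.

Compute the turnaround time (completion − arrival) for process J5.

Schedule: | J1 0-1 | J5 1-7 | J1 7-12 | J4 12-13 | J3 13-19 | J2 19-31 |
Completion: J1=12  J2=31  J3=19  J4=13  J5=7
Turnaround (C−A): J1=12  J2=28  J3=19  J4=12  J5=6
Turnaround(J5) = completion − arrival = 7 − 1 = 6

6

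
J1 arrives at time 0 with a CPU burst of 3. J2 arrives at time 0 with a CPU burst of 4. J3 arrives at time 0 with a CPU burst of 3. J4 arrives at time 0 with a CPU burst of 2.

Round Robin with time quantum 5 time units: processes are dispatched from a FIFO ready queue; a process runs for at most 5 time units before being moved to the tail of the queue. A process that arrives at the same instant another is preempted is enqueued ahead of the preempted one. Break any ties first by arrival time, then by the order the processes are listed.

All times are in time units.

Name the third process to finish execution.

J3

Schedule: | J1 0-3 | J2 3-7 | J3 7-10 | J4 10-12 |
Completion: J1=3  J2=7  J3=10  J4=12
Turnaround (C−A): J1=3  J2=7  J3=10  J4=12
Finish order: J1 → J2 → J3 → J4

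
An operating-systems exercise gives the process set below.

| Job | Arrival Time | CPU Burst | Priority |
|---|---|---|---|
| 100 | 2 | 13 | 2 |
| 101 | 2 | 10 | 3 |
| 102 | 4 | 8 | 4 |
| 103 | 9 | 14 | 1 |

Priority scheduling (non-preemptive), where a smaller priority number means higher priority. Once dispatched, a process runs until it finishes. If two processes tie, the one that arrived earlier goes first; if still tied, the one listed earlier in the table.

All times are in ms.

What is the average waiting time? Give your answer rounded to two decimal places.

Timeline: | idle 0-2 | 100 2-15 | 103 15-29 | 101 29-39 | 102 39-47 |
Completion: 100=15  101=39  102=47  103=29
Turnaround (C−A): 100=13  101=37  102=43  103=20
Waiting times: 100=0, 101=27, 102=35, 103=6
Average waiting = (0+27+35+6) / 4 = 68/4 = 17.00

17.00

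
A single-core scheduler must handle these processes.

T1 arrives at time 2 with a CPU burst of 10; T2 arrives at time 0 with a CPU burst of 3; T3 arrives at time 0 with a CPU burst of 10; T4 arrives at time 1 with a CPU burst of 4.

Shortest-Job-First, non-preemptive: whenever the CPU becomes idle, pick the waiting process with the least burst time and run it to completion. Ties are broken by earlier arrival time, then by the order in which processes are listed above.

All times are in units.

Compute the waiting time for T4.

Gantt: | T2 0-3 | T4 3-7 | T3 7-17 | T1 17-27 |
Completion: T1=27  T2=3  T3=17  T4=7
Waiting(T4) = turnaround − burst = 6 − 4 = 2

2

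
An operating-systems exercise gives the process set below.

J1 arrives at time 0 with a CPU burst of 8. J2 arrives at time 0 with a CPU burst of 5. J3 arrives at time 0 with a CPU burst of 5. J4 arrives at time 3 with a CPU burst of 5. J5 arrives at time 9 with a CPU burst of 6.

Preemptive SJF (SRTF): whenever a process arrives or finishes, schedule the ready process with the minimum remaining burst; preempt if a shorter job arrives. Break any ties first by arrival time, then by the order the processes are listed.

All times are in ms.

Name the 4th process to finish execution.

Schedule: | J2 0-5 | J3 5-10 | J4 10-15 | J5 15-21 | J1 21-29 |
Completion: J1=29  J2=5  J3=10  J4=15  J5=21
Finish order: J2 → J3 → J4 → J5 → J1

J5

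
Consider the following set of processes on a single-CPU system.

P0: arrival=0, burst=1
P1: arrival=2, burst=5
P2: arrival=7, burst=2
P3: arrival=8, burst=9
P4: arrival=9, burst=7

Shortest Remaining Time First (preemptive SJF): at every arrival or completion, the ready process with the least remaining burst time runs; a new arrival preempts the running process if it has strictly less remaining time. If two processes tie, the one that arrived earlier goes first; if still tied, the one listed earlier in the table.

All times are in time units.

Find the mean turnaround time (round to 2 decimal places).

6.40

Timeline: | P0 0-1 | idle 1-2 | P1 2-7 | P2 7-9 | P4 9-16 | P3 16-25 |
Completion: P0=1  P1=7  P2=9  P3=25  P4=16
Turnaround (C−A): P0=1  P1=5  P2=2  P3=17  P4=7
Turnaround times: P0=1, P1=5, P2=2, P3=17, P4=7
Average turnaround = (1+5+2+17+7) / 5 = 32/5 = 6.40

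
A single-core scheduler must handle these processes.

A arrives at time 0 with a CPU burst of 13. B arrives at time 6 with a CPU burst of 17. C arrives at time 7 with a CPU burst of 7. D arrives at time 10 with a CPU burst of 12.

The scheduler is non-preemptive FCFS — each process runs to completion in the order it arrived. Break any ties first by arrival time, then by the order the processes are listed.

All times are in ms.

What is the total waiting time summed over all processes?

57

Gantt: | A 0-13 | B 13-30 | C 30-37 | D 37-49 |
Completion: A=13  B=30  C=37  D=49
Turnaround (C−A): A=13  B=24  C=30  D=39
Waiting = turnaround − burst: A=0, B=7, C=23, D=27
Total waiting = 0 + 7 + 23 + 27 = 57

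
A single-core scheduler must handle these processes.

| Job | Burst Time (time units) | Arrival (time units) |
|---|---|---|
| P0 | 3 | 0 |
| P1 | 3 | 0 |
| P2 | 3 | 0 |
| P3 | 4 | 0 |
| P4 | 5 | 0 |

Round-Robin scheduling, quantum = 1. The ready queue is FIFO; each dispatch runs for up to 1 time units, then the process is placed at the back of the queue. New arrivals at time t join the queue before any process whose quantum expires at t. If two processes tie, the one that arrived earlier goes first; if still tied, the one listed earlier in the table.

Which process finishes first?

P0

Schedule: | P0 0-1 | P1 1-2 | P2 2-3 | P3 3-4 | P4 4-5 | P0 5-6 | P1 6-7 | P2 7-8 | P3 8-9 | P4 9-10 | P0 10-11 | P1 11-12 | P2 12-13 | P3 13-14 | P4 14-15 | P3 15-16 | P4 16-18 |
Completion: P0=11  P1=12  P2=13  P3=16  P4=18
Turnaround (C−A): P0=11  P1=12  P2=13  P3=16  P4=18
Finish order: P0 → P1 → P2 → P3 → P4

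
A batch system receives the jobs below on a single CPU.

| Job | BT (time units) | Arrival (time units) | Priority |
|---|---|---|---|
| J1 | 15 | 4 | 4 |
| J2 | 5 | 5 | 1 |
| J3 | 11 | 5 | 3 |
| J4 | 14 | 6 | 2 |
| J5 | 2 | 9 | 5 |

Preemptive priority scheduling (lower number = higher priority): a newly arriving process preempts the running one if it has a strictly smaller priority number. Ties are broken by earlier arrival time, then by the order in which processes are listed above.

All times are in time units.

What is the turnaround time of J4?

Schedule: | idle 0-4 | J1 4-5 | J2 5-10 | J4 10-24 | J3 24-35 | J1 35-49 | J5 49-51 |
Completion: J1=49  J2=10  J3=35  J4=24  J5=51
Turnaround(J4) = completion − arrival = 24 − 6 = 18

18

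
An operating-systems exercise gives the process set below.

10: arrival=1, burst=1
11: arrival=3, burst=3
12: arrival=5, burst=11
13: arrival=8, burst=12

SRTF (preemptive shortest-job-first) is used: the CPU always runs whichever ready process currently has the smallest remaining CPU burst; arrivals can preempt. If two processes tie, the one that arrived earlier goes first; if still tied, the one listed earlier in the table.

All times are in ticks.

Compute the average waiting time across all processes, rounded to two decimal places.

Schedule: | idle 0-1 | 10 1-2 | idle 2-3 | 11 3-6 | 12 6-17 | 13 17-29 |
Completion: 10=2  11=6  12=17  13=29
Waiting times: 10=0, 11=0, 12=1, 13=9
Average waiting = (0+0+1+9) / 4 = 10/4 = 2.50

2.50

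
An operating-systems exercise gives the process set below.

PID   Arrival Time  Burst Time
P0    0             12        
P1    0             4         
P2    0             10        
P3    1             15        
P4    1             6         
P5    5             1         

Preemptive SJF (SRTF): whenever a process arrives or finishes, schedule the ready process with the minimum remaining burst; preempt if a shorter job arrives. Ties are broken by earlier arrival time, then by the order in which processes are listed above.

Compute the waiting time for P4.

Schedule: | P1 0-4 | P4 4-5 | P5 5-6 | P4 6-11 | P2 11-21 | P0 21-33 | P3 33-48 |
Completion: P0=33  P1=4  P2=21  P3=48  P4=11  P5=6
Waiting(P4) = turnaround − burst = 10 − 6 = 4

4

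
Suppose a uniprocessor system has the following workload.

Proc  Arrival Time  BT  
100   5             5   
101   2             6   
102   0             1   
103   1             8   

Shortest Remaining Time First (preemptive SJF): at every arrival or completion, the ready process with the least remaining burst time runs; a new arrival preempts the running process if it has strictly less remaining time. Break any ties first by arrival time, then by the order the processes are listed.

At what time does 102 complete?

Gantt: | 102 0-1 | 103 1-2 | 101 2-8 | 100 8-13 | 103 13-20 |
Completion: 100=13  101=8  102=1  103=20

1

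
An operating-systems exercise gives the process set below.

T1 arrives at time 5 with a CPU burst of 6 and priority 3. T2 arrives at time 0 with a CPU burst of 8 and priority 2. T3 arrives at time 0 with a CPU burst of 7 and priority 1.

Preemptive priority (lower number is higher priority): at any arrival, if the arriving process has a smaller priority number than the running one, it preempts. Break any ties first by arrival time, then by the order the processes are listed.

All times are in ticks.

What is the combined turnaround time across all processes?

Gantt: | T3 0-7 | T2 7-15 | T1 15-21 |
Completion: T1=21  T2=15  T3=7
Turnaround = completion − arrival: T1=16, T2=15, T3=7
Total turnaround = 16 + 15 + 7 = 38

38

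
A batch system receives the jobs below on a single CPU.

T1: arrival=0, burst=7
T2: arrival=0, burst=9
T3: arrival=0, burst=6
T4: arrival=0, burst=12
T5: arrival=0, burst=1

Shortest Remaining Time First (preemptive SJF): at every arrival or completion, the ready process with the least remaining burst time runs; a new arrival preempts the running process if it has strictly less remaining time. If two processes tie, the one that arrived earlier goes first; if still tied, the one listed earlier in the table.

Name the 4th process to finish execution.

T2

Schedule: | T5 0-1 | T3 1-7 | T1 7-14 | T2 14-23 | T4 23-35 |
Completion: T1=14  T2=23  T3=7  T4=35  T5=1
Turnaround (C−A): T1=14  T2=23  T3=7  T4=35  T5=1
Finish order: T5 → T3 → T1 → T2 → T4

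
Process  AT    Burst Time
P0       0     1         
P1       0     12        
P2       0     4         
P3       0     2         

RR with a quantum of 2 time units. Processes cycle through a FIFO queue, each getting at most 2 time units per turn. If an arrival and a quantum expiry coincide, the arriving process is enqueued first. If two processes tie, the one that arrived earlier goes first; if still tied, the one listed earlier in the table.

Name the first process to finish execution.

P0

Schedule: | P0 0-1 | P1 1-3 | P2 3-5 | P3 5-7 | P1 7-9 | P2 9-11 | P1 11-19 |
Completion: P0=1  P1=19  P2=11  P3=7
Turnaround (C−A): P0=1  P1=19  P2=11  P3=7
Finish order: P0 → P3 → P2 → P1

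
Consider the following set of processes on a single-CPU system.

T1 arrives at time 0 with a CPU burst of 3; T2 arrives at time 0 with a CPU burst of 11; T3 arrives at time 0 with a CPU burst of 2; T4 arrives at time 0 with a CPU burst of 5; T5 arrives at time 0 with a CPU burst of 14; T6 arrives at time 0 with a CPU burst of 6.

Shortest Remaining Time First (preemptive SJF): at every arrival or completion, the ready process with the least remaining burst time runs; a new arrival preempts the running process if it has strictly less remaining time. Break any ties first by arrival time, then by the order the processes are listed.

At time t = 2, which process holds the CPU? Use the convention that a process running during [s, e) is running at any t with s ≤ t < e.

Gantt: | T3 0-2 | T1 2-5 | T4 5-10 | T6 10-16 | T2 16-27 | T5 27-41 |
Completion: T1=5  T2=27  T3=2  T4=10  T5=41  T6=16

T1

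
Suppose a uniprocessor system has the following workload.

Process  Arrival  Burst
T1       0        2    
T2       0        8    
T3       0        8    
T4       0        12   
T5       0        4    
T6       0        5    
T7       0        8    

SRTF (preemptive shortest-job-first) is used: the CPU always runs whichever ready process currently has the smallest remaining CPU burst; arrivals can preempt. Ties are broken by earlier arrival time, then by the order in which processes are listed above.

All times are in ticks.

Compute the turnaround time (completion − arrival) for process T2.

19

Gantt: | T1 0-2 | T5 2-6 | T6 6-11 | T2 11-19 | T3 19-27 | T7 27-35 | T4 35-47 |
Completion: T1=2  T2=19  T3=27  T4=47  T5=6  T6=11  T7=35
Turnaround(T2) = completion − arrival = 19 − 0 = 19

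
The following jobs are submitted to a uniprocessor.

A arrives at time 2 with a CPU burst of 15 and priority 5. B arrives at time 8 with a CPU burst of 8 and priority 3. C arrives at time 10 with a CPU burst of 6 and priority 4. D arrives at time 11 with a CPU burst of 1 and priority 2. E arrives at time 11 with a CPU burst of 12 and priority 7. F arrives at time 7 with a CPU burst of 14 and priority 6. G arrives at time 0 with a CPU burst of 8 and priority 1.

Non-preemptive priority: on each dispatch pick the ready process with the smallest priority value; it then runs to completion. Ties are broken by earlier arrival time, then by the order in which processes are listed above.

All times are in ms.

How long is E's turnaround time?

Schedule: | G 0-8 | B 8-16 | D 16-17 | C 17-23 | A 23-38 | F 38-52 | E 52-64 |
Completion: A=38  B=16  C=23  D=17  E=64  F=52  G=8
Turnaround(E) = completion − arrival = 64 − 11 = 53

53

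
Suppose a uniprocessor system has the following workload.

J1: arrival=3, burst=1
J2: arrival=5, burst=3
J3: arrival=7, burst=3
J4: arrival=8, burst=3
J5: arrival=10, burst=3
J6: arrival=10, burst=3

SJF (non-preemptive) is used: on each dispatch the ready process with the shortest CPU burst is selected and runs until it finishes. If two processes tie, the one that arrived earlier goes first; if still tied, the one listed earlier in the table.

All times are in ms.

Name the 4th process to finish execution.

J4

Gantt: | idle 0-3 | J1 3-4 | idle 4-5 | J2 5-8 | J3 8-11 | J4 11-14 | J5 14-17 | J6 17-20 |
Completion: J1=4  J2=8  J3=11  J4=14  J5=17  J6=20
Turnaround (C−A): J1=1  J2=3  J3=4  J4=6  J5=7  J6=10
Finish order: J1 → J2 → J3 → J4 → J5 → J6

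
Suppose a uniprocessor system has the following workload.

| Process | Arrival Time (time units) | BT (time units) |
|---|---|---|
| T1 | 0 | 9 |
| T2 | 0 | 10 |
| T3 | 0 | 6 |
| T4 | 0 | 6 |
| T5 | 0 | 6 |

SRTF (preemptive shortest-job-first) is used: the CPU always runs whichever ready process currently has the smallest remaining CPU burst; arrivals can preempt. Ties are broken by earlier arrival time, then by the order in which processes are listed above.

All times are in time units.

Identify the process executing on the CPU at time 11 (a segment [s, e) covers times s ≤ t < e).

Schedule: | T3 0-6 | T4 6-12 | T5 12-18 | T1 18-27 | T2 27-37 |
Completion: T1=27  T2=37  T3=6  T4=12  T5=18

T4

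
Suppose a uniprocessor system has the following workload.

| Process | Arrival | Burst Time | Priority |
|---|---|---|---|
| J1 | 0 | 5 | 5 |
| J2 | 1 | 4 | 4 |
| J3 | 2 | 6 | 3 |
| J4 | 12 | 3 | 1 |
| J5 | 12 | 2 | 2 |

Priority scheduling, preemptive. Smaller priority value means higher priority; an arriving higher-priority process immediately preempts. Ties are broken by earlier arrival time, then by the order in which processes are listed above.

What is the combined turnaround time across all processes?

44

Timeline: | J1 0-1 | J2 1-2 | J3 2-8 | J2 8-11 | J1 11-12 | J4 12-15 | J5 15-17 | J1 17-20 |
Completion: J1=20  J2=11  J3=8  J4=15  J5=17
Turnaround (C−A): J1=20  J2=10  J3=6  J4=3  J5=5
Turnaround = completion − arrival: J1=20, J2=10, J3=6, J4=3, J5=5
Total turnaround = 20 + 10 + 6 + 3 + 5 = 44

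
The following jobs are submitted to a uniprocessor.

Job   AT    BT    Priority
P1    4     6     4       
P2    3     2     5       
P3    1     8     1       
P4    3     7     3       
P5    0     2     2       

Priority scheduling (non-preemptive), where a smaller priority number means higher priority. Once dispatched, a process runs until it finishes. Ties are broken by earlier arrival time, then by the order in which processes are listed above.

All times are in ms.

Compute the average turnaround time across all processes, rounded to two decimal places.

13.20

Gantt: | P5 0-2 | P3 2-10 | P4 10-17 | P1 17-23 | P2 23-25 |
Completion: P1=23  P2=25  P3=10  P4=17  P5=2
Turnaround times: P1=19, P2=22, P3=9, P4=14, P5=2
Average turnaround = (19+22+9+14+2) / 5 = 66/5 = 13.20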